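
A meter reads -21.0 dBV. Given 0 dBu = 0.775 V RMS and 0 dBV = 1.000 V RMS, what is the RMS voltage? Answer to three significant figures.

0.0891 V

V = 1.000 V × 10^(-21.0/20).
= 1.000 × 0.08913 = 0.0891 V.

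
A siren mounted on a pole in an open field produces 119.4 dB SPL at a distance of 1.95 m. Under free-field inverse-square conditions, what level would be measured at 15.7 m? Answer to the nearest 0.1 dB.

Inverse-square spreading gives ΔL = −20·log₁₀(d₂/d₁).
ΔL = −20·log₁₀(15.7/1.95) = -18.12 dB, so L₂ = 119.4 + (-18.12) = 101.3 dB SPL.

101.3 dB SPL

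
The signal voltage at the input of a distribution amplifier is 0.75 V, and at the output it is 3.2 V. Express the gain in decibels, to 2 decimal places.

12.60 dB

Voltage is an amplitude quantity, so gain = 20·log₁₀(V_out/V_in).
20·log₁₀(3.2/0.75) = 20·log₁₀(4.267) = 12.60 dB.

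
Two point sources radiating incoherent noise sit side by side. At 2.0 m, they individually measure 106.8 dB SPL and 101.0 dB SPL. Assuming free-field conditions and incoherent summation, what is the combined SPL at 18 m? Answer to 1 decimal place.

Combined at 2.0 m: 10·log₁₀(10^(106.8/10)+10^(101.0/10)) = 107.81 dB SPL.
Then apply −20·log₁₀(18/2.0) = -19.08 dB → 88.7 dB SPL.

88.7 dB SPL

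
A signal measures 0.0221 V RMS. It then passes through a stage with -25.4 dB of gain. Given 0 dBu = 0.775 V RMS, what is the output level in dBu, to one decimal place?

-56.3 dBu

Input level: 20·log₁₀(0.0221/0.775) = -30.90 dBu.
Output: -30.90 − 25.4 = -56.3 dBu.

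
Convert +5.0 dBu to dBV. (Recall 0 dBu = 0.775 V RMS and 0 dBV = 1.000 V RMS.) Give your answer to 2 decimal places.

The offset between the scales is 20·log₁₀(0.775/1.000) = −2.214 dB.
So dBV = +5.0 − 2.214 = +2.79 dBV.

+2.79 dBV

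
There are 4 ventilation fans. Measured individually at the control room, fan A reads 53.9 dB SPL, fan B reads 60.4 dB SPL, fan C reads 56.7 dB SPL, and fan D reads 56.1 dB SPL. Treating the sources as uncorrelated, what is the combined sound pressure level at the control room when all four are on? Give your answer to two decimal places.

63.46 dB SPL

Add the sources as powers (linear), then convert back to dB:
L_total = 10·log₁₀(10^(53.9/10) + 10^(60.4/10) + 10^(56.7/10) + 10^(56.1/10)) = 10·log₁₀(2217000) = 63.46 dB SPL.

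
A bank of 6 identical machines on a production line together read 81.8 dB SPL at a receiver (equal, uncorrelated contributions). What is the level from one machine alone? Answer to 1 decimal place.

74.0 dB SPL

6 equal incoherent sources add 10·log₁₀(6) = 7.78 dB over one source.
L_one = 81.8 − 7.78 = 74.0 dB SPL.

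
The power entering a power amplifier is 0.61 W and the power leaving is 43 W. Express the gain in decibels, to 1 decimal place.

18.5 dB

Power ratio → dB uses the 10·log₁₀ form:
10·log₁₀(43/0.61) = 10·log₁₀(70.49) = 18.5 dB.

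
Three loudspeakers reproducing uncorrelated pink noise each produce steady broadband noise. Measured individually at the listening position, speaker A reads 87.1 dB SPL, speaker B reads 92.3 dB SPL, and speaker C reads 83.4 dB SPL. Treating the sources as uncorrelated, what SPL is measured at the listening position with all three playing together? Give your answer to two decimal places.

93.86 dB SPL

Add the sources as powers (linear), then convert back to dB:
L_total = 10·log₁₀(10^(87.1/10) + 10^(92.3/10) + 10^(83.4/10)) = 10·log₁₀(2430000000) = 93.86 dB SPL.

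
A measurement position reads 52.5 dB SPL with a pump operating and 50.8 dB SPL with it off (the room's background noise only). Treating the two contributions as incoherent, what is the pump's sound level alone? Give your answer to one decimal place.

47.6 dB SPL

Remove the background by subtracting linear intensities:
L_src = 10·log₁₀(10^(52.5/10) − 10^(50.8/10)) = 10·log₁₀(57600) = 47.6 dB SPL.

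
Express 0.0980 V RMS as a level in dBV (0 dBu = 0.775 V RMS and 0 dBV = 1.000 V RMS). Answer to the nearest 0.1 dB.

dBV = 20·log₁₀(V / 1.000 V).
20·log₁₀(0.0980/1.000) = -20.2 dBV.

-20.2 dBV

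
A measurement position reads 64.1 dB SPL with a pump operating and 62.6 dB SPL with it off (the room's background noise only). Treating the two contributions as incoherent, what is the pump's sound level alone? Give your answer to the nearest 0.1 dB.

58.8 dB SPL

Background correction is a power subtraction:
L_src = 10·log₁₀(10^(64.1/10) − 10^(62.6/10)) = 10·log₁₀(750700) = 58.8 dB SPL.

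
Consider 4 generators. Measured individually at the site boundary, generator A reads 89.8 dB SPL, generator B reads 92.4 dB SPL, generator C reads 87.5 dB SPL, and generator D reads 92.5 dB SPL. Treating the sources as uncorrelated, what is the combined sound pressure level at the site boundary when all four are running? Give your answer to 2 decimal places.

Uncorrelated sources add in intensity (power), not in dB.
L_total = 10·log₁₀(10^(89.8/10) + 10^(92.4/10) + 10^(87.5/10) + 10^(92.5/10)) = 10·log₁₀(5033000000) = 97.02 dB SPL.

97.02 dB SPL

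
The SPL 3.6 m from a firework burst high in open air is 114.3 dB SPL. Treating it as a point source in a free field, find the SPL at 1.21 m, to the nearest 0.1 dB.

123.8 dB SPL

For a point source in a free field, ΔL = −20·log₁₀(d₂/d₁).
ΔL = −20·log₁₀(1.21/3.6) = 9.47 dB, so L₂ = 114.3 + (9.47) = 123.8 dB SPL.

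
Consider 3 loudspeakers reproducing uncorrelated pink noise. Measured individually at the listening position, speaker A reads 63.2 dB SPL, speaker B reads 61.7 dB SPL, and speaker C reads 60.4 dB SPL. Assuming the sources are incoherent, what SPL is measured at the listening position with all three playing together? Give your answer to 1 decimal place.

66.7 dB SPL

Add the sources as powers (linear), then convert back to dB:
L_total = 10·log₁₀(10^(63.2/10) + 10^(61.7/10) + 10^(60.4/10)) = 10·log₁₀(4665000) = 66.7 dB SPL.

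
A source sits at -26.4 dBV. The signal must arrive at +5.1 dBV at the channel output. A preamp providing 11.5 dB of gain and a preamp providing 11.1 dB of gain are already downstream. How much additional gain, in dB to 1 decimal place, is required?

8.9 dB

The required make-up gain is the shortfall in the dB sum.
G = +5.1 − (-26.4) − 11.5 − 11.1 = 8.9 dB.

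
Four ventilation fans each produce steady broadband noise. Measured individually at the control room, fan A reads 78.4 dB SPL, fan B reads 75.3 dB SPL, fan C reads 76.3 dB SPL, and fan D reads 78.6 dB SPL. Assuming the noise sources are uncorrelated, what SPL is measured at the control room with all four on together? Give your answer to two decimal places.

Uncorrelated sources add in intensity (power), not in dB.
L_total = 10·log₁₀(10^(78.4/10) + 10^(75.3/10) + 10^(76.3/10) + 10^(78.6/10)) = 10·log₁₀(218200000) = 83.39 dB SPL.

83.39 dB SPL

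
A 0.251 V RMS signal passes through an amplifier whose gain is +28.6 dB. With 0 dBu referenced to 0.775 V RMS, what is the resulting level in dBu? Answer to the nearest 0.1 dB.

+18.8 dBu

Input level: 20·log₁₀(0.251/0.775) = -9.79 dBu.
Output: -9.79 + 28.6 = +18.8 dBu.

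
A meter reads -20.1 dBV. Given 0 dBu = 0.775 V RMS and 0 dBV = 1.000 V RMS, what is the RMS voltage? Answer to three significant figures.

0.0989 V

V = 1.000 V × 10^(-20.1/20).
= 1.000 × 0.09886 = 0.0989 V.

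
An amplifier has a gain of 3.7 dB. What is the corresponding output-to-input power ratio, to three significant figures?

Power ratio = 10^(dB/10).
10^(3.7/10) = 10^(0.3700) = 2.34.

2.34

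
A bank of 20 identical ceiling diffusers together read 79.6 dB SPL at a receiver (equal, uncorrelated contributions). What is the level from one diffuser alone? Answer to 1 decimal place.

66.6 dB SPL

20 equal incoherent sources add 10·log₁₀(20) = 13.01 dB over one source.
L_one = 79.6 − 13.01 = 66.6 dB SPL.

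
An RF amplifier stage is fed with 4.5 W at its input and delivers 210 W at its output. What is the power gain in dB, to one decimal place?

For a power ratio, dB = 10·log₁₀(P₂/P₁).
10·log₁₀(210/4.5) = 10·log₁₀(46.67) = 16.7 dB.

16.7 dB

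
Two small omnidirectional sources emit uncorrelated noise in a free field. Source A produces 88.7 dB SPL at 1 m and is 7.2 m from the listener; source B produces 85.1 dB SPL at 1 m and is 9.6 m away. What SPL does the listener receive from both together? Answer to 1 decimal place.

At the listener: L_A = 88.7 − 20·log₁₀(7.2) = 71.55 dB; L_B = 85.1 − 20·log₁₀(9.6) = 65.45 dB.
Combined: 10·log₁₀(10^(71.55/10)+10^(65.45/10)) = 72.5 dB SPL.

72.5 dB SPL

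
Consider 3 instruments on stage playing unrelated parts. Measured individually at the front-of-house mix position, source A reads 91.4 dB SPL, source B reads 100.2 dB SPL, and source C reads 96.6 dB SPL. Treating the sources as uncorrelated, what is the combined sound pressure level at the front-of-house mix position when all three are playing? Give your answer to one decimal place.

Add the sources as powers (linear), then convert back to dB:
L_total = 10·log₁₀(10^(91.4/10) + 10^(100.2/10) + 10^(96.6/10)) = 10·log₁₀(16423000000) = 102.2 dB SPL.

102.2 dB SPL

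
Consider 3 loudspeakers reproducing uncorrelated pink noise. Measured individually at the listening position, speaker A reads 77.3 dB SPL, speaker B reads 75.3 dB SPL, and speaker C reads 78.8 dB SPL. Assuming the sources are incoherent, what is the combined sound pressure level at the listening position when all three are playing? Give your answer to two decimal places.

Uncorrelated sources add in intensity (power), not in dB.
L_total = 10·log₁₀(10^(77.3/10) + 10^(75.3/10) + 10^(78.8/10)) = 10·log₁₀(163400000) = 82.13 dB SPL.

82.13 dB SPL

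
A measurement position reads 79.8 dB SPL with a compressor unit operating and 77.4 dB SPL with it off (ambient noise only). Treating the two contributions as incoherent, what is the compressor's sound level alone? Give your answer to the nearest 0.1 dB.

76.1 dB SPL

Remove the background by subtracting linear intensities:
L_src = 10·log₁₀(10^(79.8/10) − 10^(77.4/10)) = 10·log₁₀(40550000) = 76.1 dB SPL.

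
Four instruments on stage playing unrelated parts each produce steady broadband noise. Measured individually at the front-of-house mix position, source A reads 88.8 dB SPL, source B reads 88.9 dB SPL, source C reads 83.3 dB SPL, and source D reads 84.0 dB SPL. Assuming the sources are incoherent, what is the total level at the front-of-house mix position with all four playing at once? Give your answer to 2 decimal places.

Incoherent sources sum as intensities:
L_total = 10·log₁₀(10^(88.8/10) + 10^(88.9/10) + 10^(83.3/10) + 10^(84.0/10)) = 10·log₁₀(2000000000) = 93.01 dB SPL.

93.01 dB SPL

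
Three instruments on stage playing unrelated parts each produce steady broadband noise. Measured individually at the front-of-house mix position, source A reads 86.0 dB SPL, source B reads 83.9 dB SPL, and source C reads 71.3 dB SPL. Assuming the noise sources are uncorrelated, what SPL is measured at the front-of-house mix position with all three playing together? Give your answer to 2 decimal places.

88.18 dB SPL

Incoherent sources sum as intensities:
L_total = 10·log₁₀(10^(86.0/10) + 10^(83.9/10) + 10^(71.3/10)) = 10·log₁₀(657100000) = 88.18 dB SPL.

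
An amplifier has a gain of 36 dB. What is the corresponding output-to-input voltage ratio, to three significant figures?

Voltage ratio = 10^(dB/20).
10^(36/20) = 10^(1.800) = 63.1.

63.1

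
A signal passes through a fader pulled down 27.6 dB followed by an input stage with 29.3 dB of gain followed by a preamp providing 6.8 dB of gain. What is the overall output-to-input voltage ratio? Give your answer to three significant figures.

Net gain = (−27.6) + 29.3 + 6.8 = 8.5 dB.
Voltage ratio = 10^(8.5/20) = 2.66.

2.66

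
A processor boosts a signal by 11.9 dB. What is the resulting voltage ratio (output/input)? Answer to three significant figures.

3.94

Voltage ratio = 10^(dB/20).
10^(11.9/20) = 10^(0.5950) = 3.94.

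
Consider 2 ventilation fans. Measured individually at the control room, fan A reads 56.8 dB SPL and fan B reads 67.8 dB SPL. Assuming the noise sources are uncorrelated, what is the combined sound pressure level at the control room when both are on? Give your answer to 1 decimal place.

68.1 dB SPL

Incoherent sources sum as intensities:
L_total = 10·log₁₀(10^(56.8/10) + 10^(67.8/10)) = 10·log₁₀(6504000) = 68.1 dB SPL.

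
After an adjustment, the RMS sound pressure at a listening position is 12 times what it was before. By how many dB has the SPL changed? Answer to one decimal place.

SPL change from a pressure ratio uses the 20·log₁₀ form:
20·log₁₀(12) = 21.6 dB.

21.6 dB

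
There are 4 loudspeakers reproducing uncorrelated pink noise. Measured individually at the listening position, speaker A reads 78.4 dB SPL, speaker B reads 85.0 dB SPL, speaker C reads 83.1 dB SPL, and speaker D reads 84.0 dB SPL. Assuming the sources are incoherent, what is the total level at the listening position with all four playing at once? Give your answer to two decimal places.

Uncorrelated sources add in intensity (power), not in dB.
L_total = 10·log₁₀(10^(78.4/10) + 10^(85.0/10) + 10^(83.1/10) + 10^(84.0/10)) = 10·log₁₀(840800000) = 89.25 dB SPL.

89.25 dB SPL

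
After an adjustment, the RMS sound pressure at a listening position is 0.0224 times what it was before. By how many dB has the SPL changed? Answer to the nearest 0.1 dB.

-33.0 dB

SPL change from a pressure ratio uses the 20·log₁₀ form:
20·log₁₀(0.0224) = -33.0 dB.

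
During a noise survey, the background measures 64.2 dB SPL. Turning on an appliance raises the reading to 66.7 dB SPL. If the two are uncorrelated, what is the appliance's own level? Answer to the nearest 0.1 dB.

Remove the background by subtracting linear intensities:
L_src = 10·log₁₀(10^(66.7/10) − 10^(64.2/10)) = 10·log₁₀(2047000) = 63.1 dB SPL.

63.1 dB SPL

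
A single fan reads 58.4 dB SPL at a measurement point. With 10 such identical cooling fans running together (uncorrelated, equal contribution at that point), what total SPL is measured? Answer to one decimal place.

68.4 dB SPL

10 equal incoherent sources raise the level by 10·log₁₀(10) = 10.00 dB.
L_total = 58.4 + 10.00 = 68.4 dB SPL.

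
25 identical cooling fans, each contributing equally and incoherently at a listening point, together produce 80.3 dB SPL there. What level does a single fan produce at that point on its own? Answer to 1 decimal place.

25 equal incoherent sources add 10·log₁₀(25) = 13.98 dB over one source.
L_one = 80.3 − 13.98 = 66.3 dB SPL.

66.3 dB SPL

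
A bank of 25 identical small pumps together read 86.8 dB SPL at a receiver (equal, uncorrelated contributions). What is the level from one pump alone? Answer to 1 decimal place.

25 equal incoherent sources add 10·log₁₀(25) = 13.98 dB over one source.
L_one = 86.8 − 13.98 = 72.8 dB SPL.

72.8 dB SPL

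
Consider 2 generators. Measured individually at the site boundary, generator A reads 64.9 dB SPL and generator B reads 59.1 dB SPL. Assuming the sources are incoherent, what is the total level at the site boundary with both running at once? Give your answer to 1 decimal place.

Uncorrelated sources add in intensity (power), not in dB.
L_total = 10·log₁₀(10^(64.9/10) + 10^(59.1/10)) = 10·log₁₀(3903000) = 65.9 dB SPL.

65.9 dB SPL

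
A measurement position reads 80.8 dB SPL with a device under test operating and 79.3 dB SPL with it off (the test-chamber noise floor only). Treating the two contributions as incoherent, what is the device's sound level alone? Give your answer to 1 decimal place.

Background correction is a power subtraction:
L_src = 10·log₁₀(10^(80.8/10) − 10^(79.3/10)) = 10·log₁₀(35110000) = 75.5 dB SPL.

75.5 dB SPL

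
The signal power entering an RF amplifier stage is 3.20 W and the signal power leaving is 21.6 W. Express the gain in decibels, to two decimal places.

Power is a power quantity, so gain = 10·log₁₀(P_out/P_in).
10·log₁₀(21.6/3.20) = 10·log₁₀(6.750) = 8.29 dB.

8.29 dB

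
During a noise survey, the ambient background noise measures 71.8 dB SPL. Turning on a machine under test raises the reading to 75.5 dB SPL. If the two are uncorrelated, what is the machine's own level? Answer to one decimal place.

73.1 dB SPL

Remove the background by subtracting linear intensities:
L_src = 10·log₁₀(10^(75.5/10) − 10^(71.8/10)) = 10·log₁₀(20350000) = 73.1 dB SPL.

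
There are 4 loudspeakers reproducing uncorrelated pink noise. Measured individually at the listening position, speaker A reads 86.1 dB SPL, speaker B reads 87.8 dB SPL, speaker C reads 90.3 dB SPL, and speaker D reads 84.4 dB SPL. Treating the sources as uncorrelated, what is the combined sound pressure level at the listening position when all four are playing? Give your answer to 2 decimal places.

Uncorrelated sources add in intensity (power), not in dB.
L_total = 10·log₁₀(10^(86.1/10) + 10^(87.8/10) + 10^(90.3/10) + 10^(84.4/10)) = 10·log₁₀(2357000000) = 93.72 dB SPL.

93.72 dB SPL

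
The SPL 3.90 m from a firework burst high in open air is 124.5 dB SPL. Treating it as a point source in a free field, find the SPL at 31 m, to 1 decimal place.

106.5 dB SPL

Free-field point source: level drops by 20·log₁₀ of the distance ratio.
ΔL = −20·log₁₀(31/3.90) = -18.01 dB, so L₂ = 124.5 + (-18.01) = 106.5 dB SPL.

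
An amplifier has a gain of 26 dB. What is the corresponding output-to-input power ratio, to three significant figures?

398

Power ratio = 10^(dB/10).
10^(26/10) = 10^(2.600) = 398.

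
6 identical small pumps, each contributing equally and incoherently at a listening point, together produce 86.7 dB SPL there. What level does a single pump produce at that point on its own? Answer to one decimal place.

6 equal incoherent sources add 10·log₁₀(6) = 7.78 dB over one source.
L_one = 86.7 − 7.78 = 78.9 dB SPL.

78.9 dB SPL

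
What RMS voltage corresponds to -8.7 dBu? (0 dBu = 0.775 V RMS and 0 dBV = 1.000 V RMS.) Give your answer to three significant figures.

0.285 V

V = 0.775 V × 10^(-8.7/20).
= 0.775 × 0.3673 = 0.285 V.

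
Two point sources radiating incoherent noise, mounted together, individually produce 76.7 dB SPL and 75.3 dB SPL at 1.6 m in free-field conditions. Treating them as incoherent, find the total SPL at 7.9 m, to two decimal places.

65.20 dB SPL

Combined at 1.6 m: 10·log₁₀(10^(76.7/10)+10^(75.3/10)) = 79.066 dB SPL.
Then apply −20·log₁₀(7.9/1.6) = -13.870 dB → 65.20 dB SPL.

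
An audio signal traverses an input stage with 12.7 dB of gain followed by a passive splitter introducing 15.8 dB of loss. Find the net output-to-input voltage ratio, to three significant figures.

Net gain = 12.7 + (−15.8) = -3.1 dB.
Voltage ratio = 10^(-3.1/20) = 0.700.

0.700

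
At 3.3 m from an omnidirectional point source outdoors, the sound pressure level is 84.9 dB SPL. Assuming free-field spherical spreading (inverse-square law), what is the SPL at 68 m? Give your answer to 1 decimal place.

For a point source in a free field, ΔL = −20·log₁₀(d₂/d₁).
ΔL = −20·log₁₀(68/3.3) = -26.28 dB, so L₂ = 84.9 + (-26.28) = 58.6 dB SPL.

58.6 dB SPL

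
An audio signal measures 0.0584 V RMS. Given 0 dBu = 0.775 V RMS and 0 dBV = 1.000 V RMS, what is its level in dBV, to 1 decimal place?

dBV = 20·log₁₀(V / 1.000 V).
20·log₁₀(0.0584/1.000) = -24.7 dBV.

-24.7 dBV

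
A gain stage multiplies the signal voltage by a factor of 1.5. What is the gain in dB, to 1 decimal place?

For a voltage ratio, dB = 20·log₁₀(V₂/V₁).
20·log₁₀(1.5) = 3.5 dB.

3.5 dB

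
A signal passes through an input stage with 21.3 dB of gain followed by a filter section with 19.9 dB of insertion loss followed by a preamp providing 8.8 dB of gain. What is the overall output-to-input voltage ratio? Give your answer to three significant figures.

3.24

Net gain = 21.3 + (−19.9) + 8.8 = 10.2 dB.
Voltage ratio = 10^(10.2/20) = 3.24.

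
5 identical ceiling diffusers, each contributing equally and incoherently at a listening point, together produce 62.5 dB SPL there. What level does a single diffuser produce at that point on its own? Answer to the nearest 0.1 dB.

5 equal incoherent sources add 10·log₁₀(5) = 6.99 dB over one source.
L_one = 62.5 − 6.99 = 55.5 dB SPL.

55.5 dB SPL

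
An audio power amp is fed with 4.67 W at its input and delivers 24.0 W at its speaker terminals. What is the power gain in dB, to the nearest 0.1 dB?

7.1 dB

Power is a power quantity, so gain = 10·log₁₀(P_out/P_in).
10·log₁₀(24.0/4.67) = 10·log₁₀(5.139) = 7.1 dB.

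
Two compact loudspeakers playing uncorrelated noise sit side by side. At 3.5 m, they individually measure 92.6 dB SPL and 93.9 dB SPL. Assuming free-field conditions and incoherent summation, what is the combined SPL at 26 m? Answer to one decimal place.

Combined at 3.5 m: 10·log₁₀(10^(92.6/10)+10^(93.9/10)) = 96.31 dB SPL.
Then apply −20·log₁₀(26/3.5) = -17.42 dB → 78.9 dB SPL.

78.9 dB SPL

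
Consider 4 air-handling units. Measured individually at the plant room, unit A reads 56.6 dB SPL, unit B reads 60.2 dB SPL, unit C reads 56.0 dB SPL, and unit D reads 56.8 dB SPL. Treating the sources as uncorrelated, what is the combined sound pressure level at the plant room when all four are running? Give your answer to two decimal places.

Add the sources as powers (linear), then convert back to dB:
L_total = 10·log₁₀(10^(56.6/10) + 10^(60.2/10) + 10^(56.0/10) + 10^(56.8/10)) = 10·log₁₀(2381000) = 63.77 dB SPL.

63.77 dB SPL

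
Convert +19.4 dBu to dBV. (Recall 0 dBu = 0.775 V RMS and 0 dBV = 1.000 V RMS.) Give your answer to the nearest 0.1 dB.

The offset between the scales is 20·log₁₀(0.775/1.000) = −2.214 dB.
So dBV = +19.4 − 2.214 = +17.2 dBV.

+17.2 dBV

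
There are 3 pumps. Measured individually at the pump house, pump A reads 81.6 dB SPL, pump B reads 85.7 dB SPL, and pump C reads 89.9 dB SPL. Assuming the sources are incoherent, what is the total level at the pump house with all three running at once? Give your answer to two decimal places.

91.74 dB SPL

Incoherent sources sum as intensities:
L_total = 10·log₁₀(10^(81.6/10) + 10^(85.7/10) + 10^(89.9/10)) = 10·log₁₀(1493000000) = 91.74 dB SPL.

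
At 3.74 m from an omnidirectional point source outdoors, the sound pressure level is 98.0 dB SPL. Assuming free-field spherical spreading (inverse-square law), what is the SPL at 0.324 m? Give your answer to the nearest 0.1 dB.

For a point source in a free field, ΔL = −20·log₁₀(d₂/d₁).
ΔL = −20·log₁₀(0.324/3.74) = 21.25 dB, so L₂ = 98.0 + (21.25) = 119.2 dB SPL.

119.2 dB SPL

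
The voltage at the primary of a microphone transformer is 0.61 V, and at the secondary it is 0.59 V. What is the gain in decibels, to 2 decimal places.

Voltage is an amplitude quantity, so gain = 20·log₁₀(V_out/V_in).
20·log₁₀(0.59/0.61) = 20·log₁₀(0.9672) = -0.29 dB.

-0.29 dB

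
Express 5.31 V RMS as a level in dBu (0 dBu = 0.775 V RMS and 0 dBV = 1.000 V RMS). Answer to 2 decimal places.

+16.72 dBu

dBu = 20·log₁₀(V / 0.775 V).
20·log₁₀(5.31/0.775) = +16.72 dBu.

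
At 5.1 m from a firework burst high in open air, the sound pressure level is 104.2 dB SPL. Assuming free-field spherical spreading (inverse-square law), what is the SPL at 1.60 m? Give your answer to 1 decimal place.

114.3 dB SPL

Free-field point source: level drops by 20·log₁₀ of the distance ratio.
ΔL = −20·log₁₀(1.60/5.1) = 10.07 dB, so L₂ = 104.2 + (10.07) = 114.3 dB SPL.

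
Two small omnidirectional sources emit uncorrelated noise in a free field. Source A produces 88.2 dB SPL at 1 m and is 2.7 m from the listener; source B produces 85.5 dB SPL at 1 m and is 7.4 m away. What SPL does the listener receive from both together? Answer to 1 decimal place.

79.9 dB SPL

At the listener: L_A = 88.2 − 20·log₁₀(2.7) = 79.57 dB; L_B = 85.5 − 20·log₁₀(7.4) = 68.12 dB.
Combined: 10·log₁₀(10^(79.57/10)+10^(68.12/10)) = 79.9 dB SPL.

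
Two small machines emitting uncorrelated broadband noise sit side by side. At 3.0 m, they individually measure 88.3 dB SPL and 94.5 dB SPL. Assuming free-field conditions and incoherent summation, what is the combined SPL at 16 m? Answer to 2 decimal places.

Combined at 3.0 m: 10·log₁₀(10^(88.3/10)+10^(94.5/10)) = 95.434 dB SPL.
Then apply −20·log₁₀(16/3.0) = -14.540 dB → 80.89 dB SPL.

80.89 dB SPL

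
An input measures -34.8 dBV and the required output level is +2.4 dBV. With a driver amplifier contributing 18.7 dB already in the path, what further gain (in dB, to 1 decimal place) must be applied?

The required make-up gain is the shortfall in the dB sum.
G = +2.4 − (-34.8) − 18.7 = 18.5 dB.

18.5 dB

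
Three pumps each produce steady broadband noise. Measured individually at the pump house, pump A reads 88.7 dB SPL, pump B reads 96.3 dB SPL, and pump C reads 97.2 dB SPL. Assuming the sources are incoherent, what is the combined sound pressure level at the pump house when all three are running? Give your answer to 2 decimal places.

Incoherent sources sum as intensities:
L_total = 10·log₁₀(10^(88.7/10) + 10^(96.3/10) + 10^(97.2/10)) = 10·log₁₀(10255000000) = 100.11 dB SPL.

100.11 dB SPL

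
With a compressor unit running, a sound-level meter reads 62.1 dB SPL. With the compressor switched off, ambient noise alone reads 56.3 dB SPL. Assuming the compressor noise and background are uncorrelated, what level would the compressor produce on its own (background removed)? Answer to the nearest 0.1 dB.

60.8 dB SPL

Remove the background by subtracting linear intensities:
L_src = 10·log₁₀(10^(62.1/10) − 10^(56.3/10)) = 10·log₁₀(1195000) = 60.8 dB SPL.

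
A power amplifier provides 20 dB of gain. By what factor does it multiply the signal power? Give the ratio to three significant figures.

Power ratio = 10^(dB/10).
10^(20/10) = 10^(2.000) = 100.

100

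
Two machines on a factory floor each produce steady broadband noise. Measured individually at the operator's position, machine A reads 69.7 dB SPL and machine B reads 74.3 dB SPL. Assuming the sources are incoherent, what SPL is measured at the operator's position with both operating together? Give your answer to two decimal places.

75.59 dB SPL

Add the sources as powers (linear), then convert back to dB:
L_total = 10·log₁₀(10^(69.7/10) + 10^(74.3/10)) = 10·log₁₀(36250000) = 75.59 dB SPL.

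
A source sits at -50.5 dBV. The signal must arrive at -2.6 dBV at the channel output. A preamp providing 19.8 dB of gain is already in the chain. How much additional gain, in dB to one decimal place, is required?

The required make-up gain is the shortfall in the dB sum.
G = -2.6 − (-50.5) − 19.8 = 28.1 dB.

28.1 dB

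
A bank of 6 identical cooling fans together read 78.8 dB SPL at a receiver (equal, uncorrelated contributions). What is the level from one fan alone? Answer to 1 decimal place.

71.0 dB SPL

6 equal incoherent sources add 10·log₁₀(6) = 7.78 dB over one source.
L_one = 78.8 − 7.78 = 71.0 dB SPL.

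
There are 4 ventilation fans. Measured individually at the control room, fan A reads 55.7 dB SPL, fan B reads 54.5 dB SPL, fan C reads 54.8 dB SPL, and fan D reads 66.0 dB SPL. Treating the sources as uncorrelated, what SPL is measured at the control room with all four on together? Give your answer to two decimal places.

Uncorrelated sources add in intensity (power), not in dB.
L_total = 10·log₁₀(10^(55.7/10) + 10^(54.5/10) + 10^(54.8/10) + 10^(66.0/10)) = 10·log₁₀(4936000) = 66.93 dB SPL.

66.93 dB SPL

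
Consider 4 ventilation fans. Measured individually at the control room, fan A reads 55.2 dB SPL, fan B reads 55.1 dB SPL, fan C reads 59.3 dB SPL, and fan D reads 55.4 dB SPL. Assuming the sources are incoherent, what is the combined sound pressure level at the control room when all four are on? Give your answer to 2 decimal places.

62.68 dB SPL

Add the sources as powers (linear), then convert back to dB:
L_total = 10·log₁₀(10^(55.2/10) + 10^(55.1/10) + 10^(59.3/10) + 10^(55.4/10)) = 10·log₁₀(1853000) = 62.68 dB SPL.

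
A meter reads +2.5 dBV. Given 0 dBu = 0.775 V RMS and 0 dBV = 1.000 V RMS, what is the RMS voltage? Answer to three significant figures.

V = 1.000 V × 10^(+2.5/20).
= 1.000 × 1.334 = 1.33 V.

1.33 V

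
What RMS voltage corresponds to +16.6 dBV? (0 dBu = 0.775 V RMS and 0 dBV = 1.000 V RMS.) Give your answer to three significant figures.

6.76 V

V = 1.000 V × 10^(+16.6/20).
= 1.000 × 6.761 = 6.76 V.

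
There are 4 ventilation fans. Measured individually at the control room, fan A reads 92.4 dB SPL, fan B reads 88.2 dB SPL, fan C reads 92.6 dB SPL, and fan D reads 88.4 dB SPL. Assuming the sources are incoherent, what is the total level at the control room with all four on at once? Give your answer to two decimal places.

Add the sources as powers (linear), then convert back to dB:
L_total = 10·log₁₀(10^(92.4/10) + 10^(88.2/10) + 10^(92.6/10) + 10^(88.4/10)) = 10·log₁₀(4910000000) = 96.91 dB SPL.

96.91 dB SPL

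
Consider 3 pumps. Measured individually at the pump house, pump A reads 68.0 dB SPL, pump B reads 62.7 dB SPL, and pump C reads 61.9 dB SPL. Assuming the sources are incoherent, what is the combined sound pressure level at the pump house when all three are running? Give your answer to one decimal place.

Add the sources as powers (linear), then convert back to dB:
L_total = 10·log₁₀(10^(68.0/10) + 10^(62.7/10) + 10^(61.9/10)) = 10·log₁₀(9720000) = 69.9 dB SPL.

69.9 dB SPL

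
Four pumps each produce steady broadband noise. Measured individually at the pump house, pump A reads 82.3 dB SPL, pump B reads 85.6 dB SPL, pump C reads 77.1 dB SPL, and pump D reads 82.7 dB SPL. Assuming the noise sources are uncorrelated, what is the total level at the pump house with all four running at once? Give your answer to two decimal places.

88.87 dB SPL

Uncorrelated sources add in intensity (power), not in dB.
L_total = 10·log₁₀(10^(82.3/10) + 10^(85.6/10) + 10^(77.1/10) + 10^(82.7/10)) = 10·log₁₀(770400000) = 88.87 dB SPL.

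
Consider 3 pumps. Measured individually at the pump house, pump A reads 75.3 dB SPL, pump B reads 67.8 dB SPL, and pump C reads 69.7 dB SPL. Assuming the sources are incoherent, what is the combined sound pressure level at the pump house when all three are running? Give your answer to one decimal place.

76.9 dB SPL

Uncorrelated sources add in intensity (power), not in dB.
L_total = 10·log₁₀(10^(75.3/10) + 10^(67.8/10) + 10^(69.7/10)) = 10·log₁₀(49240000) = 76.9 dB SPL.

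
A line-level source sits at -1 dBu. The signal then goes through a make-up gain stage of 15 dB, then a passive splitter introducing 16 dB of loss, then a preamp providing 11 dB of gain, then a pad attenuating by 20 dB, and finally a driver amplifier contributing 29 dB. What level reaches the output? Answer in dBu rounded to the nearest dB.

Cascaded gains and losses add directly in dB.
-1 + 15 − 16 + 11 − 20 + 29 = +18 dBu.

+18 dBu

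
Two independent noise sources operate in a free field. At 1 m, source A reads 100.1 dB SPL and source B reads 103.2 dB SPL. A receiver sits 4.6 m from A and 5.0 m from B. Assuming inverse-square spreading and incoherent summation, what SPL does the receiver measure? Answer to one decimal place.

91.2 dB SPL

At the listener: L_A = 100.1 − 20·log₁₀(4.6) = 86.84 dB; L_B = 103.2 − 20·log₁₀(5.0) = 89.22 dB.
Combined: 10·log₁₀(10^(86.84/10)+10^(89.22/10)) = 91.2 dB SPL.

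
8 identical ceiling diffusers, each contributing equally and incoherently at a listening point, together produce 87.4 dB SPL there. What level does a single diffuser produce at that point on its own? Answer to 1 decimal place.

8 equal incoherent sources add 10·log₁₀(8) = 9.03 dB over one source.
L_one = 87.4 − 9.03 = 78.4 dB SPL.

78.4 dB SPL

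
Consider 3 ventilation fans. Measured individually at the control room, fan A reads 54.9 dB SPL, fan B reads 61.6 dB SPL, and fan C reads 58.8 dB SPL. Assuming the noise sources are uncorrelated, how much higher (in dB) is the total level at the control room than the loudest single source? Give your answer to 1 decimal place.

Add the sources as powers (linear), then convert back to dB:
L_total = 10·log₁₀(10^(54.9/10) + 10^(61.6/10) + 10^(58.8/10)) = 64.00 dB SPL.
Excess over the loudest (61.6 dB): 64.00 − 61.6 = 2.4 dB.

2.4 dB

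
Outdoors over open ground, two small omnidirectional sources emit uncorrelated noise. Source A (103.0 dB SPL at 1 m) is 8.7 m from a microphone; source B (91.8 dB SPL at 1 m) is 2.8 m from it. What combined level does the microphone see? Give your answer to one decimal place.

86.6 dB SPL

At the listener: L_A = 103.0 − 20·log₁₀(8.7) = 84.21 dB; L_B = 91.8 − 20·log₁₀(2.8) = 82.86 dB.
Combined: 10·log₁₀(10^(84.21/10)+10^(82.86/10)) = 86.6 dB SPL.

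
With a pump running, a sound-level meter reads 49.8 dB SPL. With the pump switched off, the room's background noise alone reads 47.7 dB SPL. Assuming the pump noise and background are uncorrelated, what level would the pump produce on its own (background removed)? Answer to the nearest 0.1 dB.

Remove the background by subtracting linear intensities:
L_src = 10·log₁₀(10^(49.8/10) − 10^(47.7/10)) = 10·log₁₀(36610) = 45.6 dB SPL.

45.6 dB SPL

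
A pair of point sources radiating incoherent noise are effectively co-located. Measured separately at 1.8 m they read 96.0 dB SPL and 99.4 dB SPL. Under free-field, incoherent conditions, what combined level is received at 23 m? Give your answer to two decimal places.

Combined at 1.8 m: 10·log₁₀(10^(96.0/10)+10^(99.4/10)) = 101.035 dB SPL.
Then apply −20·log₁₀(23/1.8) = -22.129 dB → 78.91 dB SPL.

78.91 dB SPL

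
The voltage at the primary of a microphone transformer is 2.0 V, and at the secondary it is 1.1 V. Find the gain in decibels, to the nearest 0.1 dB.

Voltage is an amplitude quantity, so gain = 20·log₁₀(V_out/V_in).
20·log₁₀(1.1/2.0) = 20·log₁₀(0.5500) = -5.2 dB.

-5.2 dB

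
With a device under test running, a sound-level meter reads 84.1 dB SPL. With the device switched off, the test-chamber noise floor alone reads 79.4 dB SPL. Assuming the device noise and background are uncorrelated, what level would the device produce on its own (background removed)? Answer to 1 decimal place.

82.3 dB SPL

Background correction is a power subtraction:
L_src = 10·log₁₀(10^(84.1/10) − 10^(79.4/10)) = 10·log₁₀(169900000) = 82.3 dB SPL.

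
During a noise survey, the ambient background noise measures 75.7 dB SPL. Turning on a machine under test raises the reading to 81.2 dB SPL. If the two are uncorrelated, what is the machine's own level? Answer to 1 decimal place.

79.8 dB SPL

Subtract intensities: L_src = 10·log₁₀(10^(L_total/10) − 10^(L_bg/10)).
L_src = 10·log₁₀(10^(81.2/10) − 10^(75.7/10)) = 10·log₁₀(94670000) = 79.8 dB SPL.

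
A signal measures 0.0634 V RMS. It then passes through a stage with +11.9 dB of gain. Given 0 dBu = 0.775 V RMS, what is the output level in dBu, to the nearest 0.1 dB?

-9.8 dBu

Input level: 20·log₁₀(0.0634/0.775) = -21.74 dBu.
Output: -21.74 + 11.9 = -9.8 dBu.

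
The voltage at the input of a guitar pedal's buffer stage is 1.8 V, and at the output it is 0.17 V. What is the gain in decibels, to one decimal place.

-20.5 dB

Voltage is an amplitude quantity, so gain = 20·log₁₀(V_out/V_in).
20·log₁₀(0.17/1.8) = 20·log₁₀(0.09444) = -20.5 dB.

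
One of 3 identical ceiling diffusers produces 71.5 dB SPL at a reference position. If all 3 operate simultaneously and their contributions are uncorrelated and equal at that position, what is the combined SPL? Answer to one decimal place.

76.3 dB SPL

3 equal incoherent sources raise the level by 10·log₁₀(3) = 4.77 dB.
L_total = 71.5 + 4.77 = 76.3 dB SPL.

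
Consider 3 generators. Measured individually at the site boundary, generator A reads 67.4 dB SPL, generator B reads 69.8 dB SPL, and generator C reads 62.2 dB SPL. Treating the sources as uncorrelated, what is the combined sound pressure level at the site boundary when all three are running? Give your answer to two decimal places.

Uncorrelated sources add in intensity (power), not in dB.
L_total = 10·log₁₀(10^(67.4/10) + 10^(69.8/10) + 10^(62.2/10)) = 10·log₁₀(16700000) = 72.23 dB SPL.

72.23 dB SPL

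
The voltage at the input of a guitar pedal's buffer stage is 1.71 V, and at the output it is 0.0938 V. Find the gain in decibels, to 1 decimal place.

-25.2 dB

Voltage is an amplitude quantity, so gain = 20·log₁₀(V_out/V_in).
20·log₁₀(0.0938/1.71) = 20·log₁₀(0.05485) = -25.2 dB.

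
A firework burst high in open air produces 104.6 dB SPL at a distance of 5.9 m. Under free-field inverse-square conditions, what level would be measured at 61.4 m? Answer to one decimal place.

84.3 dB SPL

Free-field point source: level drops by 20·log₁₀ of the distance ratio.
ΔL = −20·log₁₀(61.4/5.9) = -20.35 dB, so L₂ = 104.6 + (-20.35) = 84.3 dB SPL.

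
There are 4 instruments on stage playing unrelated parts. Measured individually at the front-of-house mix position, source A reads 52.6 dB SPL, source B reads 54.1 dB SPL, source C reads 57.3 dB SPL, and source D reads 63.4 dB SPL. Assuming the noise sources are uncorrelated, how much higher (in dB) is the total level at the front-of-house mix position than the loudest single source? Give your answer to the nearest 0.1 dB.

1.6 dB

Uncorrelated sources add in intensity (power), not in dB.
L_total = 10·log₁₀(10^(52.6/10) + 10^(54.1/10) + 10^(57.3/10) + 10^(63.4/10)) = 65.00 dB SPL.
Excess over the loudest (63.4 dB): 65.00 − 63.4 = 1.6 dB.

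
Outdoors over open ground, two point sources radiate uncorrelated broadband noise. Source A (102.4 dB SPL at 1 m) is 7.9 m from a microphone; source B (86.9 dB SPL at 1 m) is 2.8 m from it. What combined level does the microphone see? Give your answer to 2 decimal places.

At the listener: L_A = 102.4 − 20·log₁₀(7.9) = 84.447 dB; L_B = 86.9 − 20·log₁₀(2.8) = 77.957 dB.
Combined: 10·log₁₀(10^(84.447/10)+10^(77.957/10)) = 85.33 dB SPL.

85.33 dB SPL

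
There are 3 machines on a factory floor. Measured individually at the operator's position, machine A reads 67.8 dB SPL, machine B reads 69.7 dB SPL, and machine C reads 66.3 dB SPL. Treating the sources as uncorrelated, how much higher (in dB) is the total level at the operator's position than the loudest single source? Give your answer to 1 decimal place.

3.2 dB

Incoherent sources sum as intensities:
L_total = 10·log₁₀(10^(67.8/10) + 10^(69.7/10) + 10^(66.3/10)) = 72.93 dB SPL.
Excess over the loudest (69.7 dB): 72.93 − 69.7 = 3.2 dB.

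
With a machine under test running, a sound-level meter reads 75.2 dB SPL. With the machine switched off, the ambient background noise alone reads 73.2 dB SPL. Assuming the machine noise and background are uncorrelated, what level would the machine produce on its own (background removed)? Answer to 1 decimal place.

Remove the background by subtracting linear intensities:
L_src = 10·log₁₀(10^(75.2/10) − 10^(73.2/10)) = 10·log₁₀(12220000) = 70.9 dB SPL.

70.9 dB SPL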